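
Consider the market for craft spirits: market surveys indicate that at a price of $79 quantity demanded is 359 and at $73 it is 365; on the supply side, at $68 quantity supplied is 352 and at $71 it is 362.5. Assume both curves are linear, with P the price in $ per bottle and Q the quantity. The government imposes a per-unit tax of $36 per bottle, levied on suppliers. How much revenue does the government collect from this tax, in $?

Demand slope: (365 − 359)/(73 − 79) = -1, so Qd = 438 − P.
Supply slope: (362.5 − 352)/(71 − 68) = 3.5, so Qs = 3.5P + 114.
Before the tax: set 438 − P = 3.5P + 114 → P* = $72, Q* = 366.
With the tax collected from suppliers, supply shifts: Qs = 3.5(P − 36) + 114.
New equilibrium: consumers pay $100, suppliers receive $64, Q = 338. (Wedge: Pb − Ps = 36.)
Revenue = t · Q = 36 · 338 = $12168.

Tax revenue = $12168.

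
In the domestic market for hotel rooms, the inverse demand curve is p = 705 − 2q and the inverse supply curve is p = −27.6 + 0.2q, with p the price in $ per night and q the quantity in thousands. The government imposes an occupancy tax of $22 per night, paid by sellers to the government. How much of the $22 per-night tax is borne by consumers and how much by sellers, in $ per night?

Consumers bear $20 per night; sellers bear $2 per night.

Rewrite in direct form: qd = 352.5 − 0.5p and qs = 5p + 138.
Without the tax, 352.5 − 0.5p = 5p + 138 gives 5.5p = 214.5, so p* = $39 and q* = 333.
With the tax collected from sellers, supply shifts: qs = 5(p − 22) + 138.
New equilibrium: consumers pay $59, sellers receive $37, q = 323. (Wedge: pb − ps = 22.)
Burden on consumers: $20; on sellers: $2. (They sum to $22.)
The less price-elastic side of the market bears the larger share of a per-unit tax.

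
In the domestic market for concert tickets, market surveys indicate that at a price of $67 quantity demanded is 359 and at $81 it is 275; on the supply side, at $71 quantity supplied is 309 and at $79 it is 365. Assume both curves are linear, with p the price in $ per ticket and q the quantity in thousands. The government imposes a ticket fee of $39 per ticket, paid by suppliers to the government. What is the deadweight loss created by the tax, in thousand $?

Demand slope: (275 − 359)/(81 − 67) = -6, so qd = 761 − 6p.
Supply slope: (365 − 309)/(79 − 71) = 7, so qs = 7p − 188.
Before the tax: set 761 − 6p = 7p − 188 → p* = $73, q* = 323.
With the tax collected from suppliers, supply shifts: qs = 7(p − 39) − 188.
New equilibrium: buyers pay $94, suppliers receive $55, q = 197. (Wedge: pb − ps = 39.)
Quantity falls by |ΔQ| = |323 − 197| = 126.
DWL = ½ · t · |ΔQ| = ½ · 39 · 126 = $2457.

Deadweight loss = $2457 thousand.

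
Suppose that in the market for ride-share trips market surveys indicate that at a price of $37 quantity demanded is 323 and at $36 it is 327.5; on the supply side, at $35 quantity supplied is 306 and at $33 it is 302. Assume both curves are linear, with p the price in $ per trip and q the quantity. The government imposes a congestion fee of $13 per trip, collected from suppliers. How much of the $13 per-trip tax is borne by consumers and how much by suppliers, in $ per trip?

Demand slope: (327.5 − 323)/(36 − 37) = -4.5, so qd = 489.5 − 4.5p.
Supply slope: (302 − 306)/(33 − 35) = 2, so qs = 2p + 236.
Before the tax: set 489.5 − 4.5p = 2p + 236 → p* = $39, q* = 314.
With the tax collected from suppliers, supply shifts: qs = 2(p − 13) + 236.
New equilibrium: consumers pay $43, suppliers receive $30, q = 296. (Wedge: pb − ps = 13.)
Burden on consumers: $4; on suppliers: $9. (They sum to $13.)
The less price-elastic side of the market bears the larger share of a per-unit tax.

Consumers bear $4 per trip; suppliers bear $9 per trip.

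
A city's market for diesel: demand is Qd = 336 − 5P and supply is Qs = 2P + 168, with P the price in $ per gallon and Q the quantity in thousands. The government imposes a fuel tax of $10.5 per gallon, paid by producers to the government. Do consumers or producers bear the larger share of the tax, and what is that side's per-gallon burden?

Without the tax, 336 − 5P = 2P + 168 gives 7P = 168, so P* = $24 and Q* = 216.
With the tax collected from producers, supply shifts: Qs = 2(P − 10.5) + 168.
New equilibrium: consumers pay $27, producers receive $16.5, Q = 201. (Wedge: Pb − Ps = 10.5.)
Per-gallon burden: consumers $3, producers $7.5.
Producers take the larger share because supply is less price-elastic here (demand slope 5 vs supply slope 2).

Producers bear the larger share: $7.5 per gallon.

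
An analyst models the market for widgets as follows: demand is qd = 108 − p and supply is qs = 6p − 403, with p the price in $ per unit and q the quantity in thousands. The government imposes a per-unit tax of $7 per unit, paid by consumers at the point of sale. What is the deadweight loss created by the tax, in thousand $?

Without the tax, 108 − p = 6p − 403 gives 7p = 511, so p* = $73 and q* = 35.
With the tax collected from consumers, demand (in seller-price terms) shifts: qd = 108 − (p + 7).
New equilibrium: consumers pay $79, suppliers receive $72, q = 29. (Wedge: pb − ps = 7.)
Quantity falls by |ΔQ| = |35 − 29| = 6.
DWL = ½ · t · |ΔQ| = ½ · 7 · 6 = $21.

Deadweight loss = $21 thousand.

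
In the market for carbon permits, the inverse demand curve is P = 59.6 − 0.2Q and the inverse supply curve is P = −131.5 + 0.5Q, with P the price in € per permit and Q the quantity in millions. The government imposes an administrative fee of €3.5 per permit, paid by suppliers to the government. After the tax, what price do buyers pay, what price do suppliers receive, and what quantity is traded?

Buyers pay €6; suppliers receive €2.5; quantity = 268.

Rewrite in direct form: Qd = 298 − 5P and Qs = 2P + 263.
Before the tax: set 298 − 5P = 2P + 263 → P* = €5, Q* = 273.
With the tax collected from suppliers, supply shifts: Qs = 2(P − 3.5) + 263.
Solving gives Q = 268 with buyers paying €6 and suppliers receiving €2.5 (the €3.5 wedge).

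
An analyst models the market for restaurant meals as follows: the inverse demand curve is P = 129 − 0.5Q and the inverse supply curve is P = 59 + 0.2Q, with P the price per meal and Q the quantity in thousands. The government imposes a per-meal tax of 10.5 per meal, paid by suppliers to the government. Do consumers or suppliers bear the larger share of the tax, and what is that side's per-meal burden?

Rewrite in direct form: Qd = 258 − 2P and Qs = 5P − 295.
Before the tax: set 258 − 2P = 5P − 295 → P* = 79, Q* = 100.
With the tax collected from suppliers, supply shifts: Qs = 5(P − 10.5) − 295.
Solving gives Q = 85 with consumers paying 86.5 and suppliers receiving 76 (the 10.5 wedge).
Per-meal burden: consumers 7.5, suppliers 3.
Consumers take the larger share because demand is less price-elastic here (demand slope 2 vs supply slope 5).

Consumers bear the larger share: 7.5 per meal.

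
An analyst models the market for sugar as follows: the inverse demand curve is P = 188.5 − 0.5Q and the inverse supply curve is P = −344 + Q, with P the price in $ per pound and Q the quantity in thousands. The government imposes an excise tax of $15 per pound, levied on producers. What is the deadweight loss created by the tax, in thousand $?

Rewrite in direct form: Qd = 377 − 2P and Qs = P + 344.
Without the tax, 377 − 2P = P + 344 gives 3P = 33, so P* = $11 and Q* = 355.
With the tax collected from producers, supply shifts: Qs = (P − 15) + 344.
Solving gives Q = 345 with buyers paying $16 and producers receiving $1 (the $15 wedge).
Quantity falls by |ΔQ| = |355 − 345| = 10.
DWL = ½ · t · |ΔQ| = ½ · 15 · 10 = $75.

Deadweight loss = $75 thousand.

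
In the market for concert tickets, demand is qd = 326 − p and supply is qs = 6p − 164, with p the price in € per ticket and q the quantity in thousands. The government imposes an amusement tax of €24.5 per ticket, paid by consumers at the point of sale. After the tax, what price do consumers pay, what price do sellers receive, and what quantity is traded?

Without the tax, 326 − p = 6p − 164 gives 7p = 490, so p* = €70 and q* = 256.
With the tax collected from consumers, demand (in seller-price terms) shifts: qd = 326 − (p + 24.5).
Solving gives q = 235 with consumers paying €91 and sellers receiving €66.5 (the €24.5 wedge).
The less price-elastic side of the market bears the larger share of a per-unit tax.

Consumers pay €91; sellers receive €66.5; quantity = 235.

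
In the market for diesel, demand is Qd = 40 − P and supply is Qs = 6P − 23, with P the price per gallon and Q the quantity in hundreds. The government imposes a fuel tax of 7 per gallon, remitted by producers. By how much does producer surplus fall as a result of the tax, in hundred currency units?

Before the tax: set 40 − P = 6P − 23 → P* = 9, Q* = 31.
With the tax collected from producers, supply shifts: Qs = 6(P − 7) − 23.
Solving gives Q = 25 with consumers paying 15 and producers receiving 8 (the 7 wedge).
ΔPS is the trapezoid between Q = 25 and Q = 31 of height 1: ½ · (31 + 25) · 1 = 28.

Producer surplus falls by 28 hundred.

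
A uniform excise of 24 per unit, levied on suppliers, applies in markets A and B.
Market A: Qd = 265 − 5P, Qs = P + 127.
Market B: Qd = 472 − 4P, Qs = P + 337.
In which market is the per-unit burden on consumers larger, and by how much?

Market A: pre-tax P* = 23, Q* = 150; post-tax Q = 130; per-unit burden on consumers = 4.
Market B: pre-tax P* = 27, Q* = 364; post-tax Q = 344.8; per-unit burden on consumers = 4.8.
Difference: 4 vs 4.8 → market B is larger by 0.8.

Market B, by 0.8.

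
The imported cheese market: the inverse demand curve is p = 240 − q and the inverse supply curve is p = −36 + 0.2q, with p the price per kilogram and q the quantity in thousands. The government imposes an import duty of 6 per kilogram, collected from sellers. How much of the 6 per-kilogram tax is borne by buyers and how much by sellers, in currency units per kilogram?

Buyers bear 5 per kilogram; sellers bear 1 per kilogram.

Rewrite in direct form: qd = 240 − p and qs = 5p + 180.
Without the tax, 240 − p = 5p + 180 gives 6p = 60, so p* = 10 and q* = 230.
With the tax collected from sellers, supply shifts: qs = 5(p − 6) + 180.
Solving gives q = 225 with buyers paying 15 and sellers receiving 9 (the 6 wedge).
Burden on buyers: 5; on sellers: 1. (They sum to 6.)
The less price-elastic side of the market bears the larger share of a per-unit tax.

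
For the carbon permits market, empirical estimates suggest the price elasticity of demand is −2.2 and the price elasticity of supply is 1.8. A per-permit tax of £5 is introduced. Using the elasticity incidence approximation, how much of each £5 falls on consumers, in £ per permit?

Incidence ratio: consumers' share ≈ εs / (εs + |εd|) = 1.8 / (1.8 + 2.2) = 0.45.
So consumers bear ≈ 0.45 × £5 = £2.25; producers bear £2.75.

Consumers bear ≈ £2.25 per permit.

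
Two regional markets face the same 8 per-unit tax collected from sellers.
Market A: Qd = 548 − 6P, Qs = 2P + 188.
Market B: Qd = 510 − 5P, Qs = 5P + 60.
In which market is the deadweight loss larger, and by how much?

Market B, by 32.

Market A: pre-tax P* = 45, Q* = 278; post-tax Q = 266; deadweight loss = 48.
Market B: pre-tax P* = 45, Q* = 285; post-tax Q = 265; deadweight loss = 80.
Difference: 48 vs 80 → market B is larger by 32.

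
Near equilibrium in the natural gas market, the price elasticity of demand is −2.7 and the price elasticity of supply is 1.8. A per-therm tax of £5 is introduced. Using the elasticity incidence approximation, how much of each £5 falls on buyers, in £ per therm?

Buyers bear ≈ £2 per therm.

Incidence ratio: buyers' share ≈ εs / (εs + |εd|) = 1.8 / (1.8 + 2.7) = 0.4.
So buyers bear ≈ 0.4 × £5 = £2; producers bear £3.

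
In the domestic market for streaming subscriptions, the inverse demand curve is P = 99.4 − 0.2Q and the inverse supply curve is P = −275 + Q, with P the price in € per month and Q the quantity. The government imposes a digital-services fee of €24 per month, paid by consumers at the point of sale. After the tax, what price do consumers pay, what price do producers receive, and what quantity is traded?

Inverting to Q(P) form: Qd = 497 − 5P; Qs = P + 275.
Without the tax, 497 − 5P = P + 275 gives 6P = 222, so P* = €37 and Q* = 312.
With the tax collected from consumers, demand (in seller-price terms) shifts: Qd = 497 − 5(P + 24).
New equilibrium: consumers pay €41, producers receive €17, Q = 292. (Wedge: Pb − Ps = 24.)
The less price-elastic side of the market bears the larger share of a per-unit tax.

Consumers pay €41; producers receive €17; quantity = 292.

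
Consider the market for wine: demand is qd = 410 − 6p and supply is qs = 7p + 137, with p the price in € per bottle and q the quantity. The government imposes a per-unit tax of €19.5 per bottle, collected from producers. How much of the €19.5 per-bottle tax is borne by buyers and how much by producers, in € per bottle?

Buyers bear €10.5 per bottle; producers bear €9 per bottle.

Without the tax, 410 − 6p = 7p + 137 gives 13p = 273, so p* = €21 and q* = 284.
With the tax collected from producers, supply shifts: qs = 7(p − 19.5) + 137.
New equilibrium: buyers pay €31.5, producers receive €12, q = 221. (Wedge: pb − ps = 19.5.)
Burden on buyers: €10.5; on producers: €9. (They sum to €19.5.)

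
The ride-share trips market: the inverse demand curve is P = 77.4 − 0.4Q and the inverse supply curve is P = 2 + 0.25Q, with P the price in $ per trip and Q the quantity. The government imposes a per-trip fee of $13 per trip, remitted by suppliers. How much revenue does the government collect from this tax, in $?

Rewrite in direct form: Qd = 193.5 − 2.5P and Qs = 4P − 8.
Without the tax, 193.5 − 2.5P = 4P − 8 gives 6.5P = 201.5, so P* = $31 and Q* = 116.
With the tax collected from suppliers, supply shifts: Qs = 4(P − 13) − 8.
Solving gives Q = 96 with buyers paying $39 and suppliers receiving $26 (the $13 wedge).
Revenue = t · Q = 13 · 96 = $1248.

Tax revenue = $1248.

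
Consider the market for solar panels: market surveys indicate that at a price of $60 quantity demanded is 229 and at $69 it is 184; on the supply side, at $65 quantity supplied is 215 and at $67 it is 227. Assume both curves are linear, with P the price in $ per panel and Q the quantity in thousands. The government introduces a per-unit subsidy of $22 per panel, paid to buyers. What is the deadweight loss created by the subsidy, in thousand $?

Demand slope: (184 − 229)/(69 − 60) = -5, so Qd = 529 − 5P.
Supply slope: (227 − 215)/(67 − 65) = 6, so Qs = 6P − 175.
Before the subsidy: set 529 − 5P = 6P − 175 → P* = $64, Q* = 209.
With a per-unit subsidy paid to buyers, each effectively pays P − 22, so demand becomes Qd = 529 − 5(P − 22).
New equilibrium: buyers pay $52, sellers receive $74, Q = 269. (Wedge: Pb − Ps = −22.)
Quantity rises by |ΔQ| = |209 − 269| = 60.
DWL = ½ · t · |ΔQ| = ½ · 22 · 60 = $660.

Deadweight loss = $660 thousand.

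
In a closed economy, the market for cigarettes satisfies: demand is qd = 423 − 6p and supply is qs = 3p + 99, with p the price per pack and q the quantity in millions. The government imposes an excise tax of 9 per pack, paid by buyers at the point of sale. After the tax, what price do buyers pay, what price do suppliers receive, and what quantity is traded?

Before the tax: set 423 − 6p = 3p + 99 → p* = 36, q* = 207.
With the tax collected from buyers, demand (in seller-price terms) shifts: qd = 423 − 6(p + 9).
Solving gives q = 189 with buyers paying 39 and suppliers receiving 30 (the 9 wedge).
The less price-elastic side of the market bears the larger share of a per-unit tax.

Buyers pay 39; suppliers receive 30; quantity = 189.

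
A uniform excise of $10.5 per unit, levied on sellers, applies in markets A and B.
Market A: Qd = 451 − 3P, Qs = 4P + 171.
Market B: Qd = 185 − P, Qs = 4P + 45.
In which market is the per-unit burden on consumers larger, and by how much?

Market A: pre-tax P* = $40, Q* = 331; post-tax Q = 313; per-unit burden on consumers = $6.
Market B: pre-tax P* = $28, Q* = 157; post-tax Q = 148.6; per-unit burden on consumers = $8.4.
Difference: $6 vs $8.4 → market B is larger by $2.4.

Market B, by $2.4.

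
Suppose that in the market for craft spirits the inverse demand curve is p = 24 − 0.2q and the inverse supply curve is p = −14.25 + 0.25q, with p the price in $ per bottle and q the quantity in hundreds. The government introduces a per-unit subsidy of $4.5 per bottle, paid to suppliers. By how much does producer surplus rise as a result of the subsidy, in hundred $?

Producer surplus rises by $225 hundred.

Inverting to q(p) form: qd = 120 − 5p; qs = 4p + 57.
Before the subsidy: set 120 − 5p = 4p + 57 → p* = $7, q* = 85.
With a per-unit subsidy paid to suppliers, each receives p + 4.5 per unit sold, so supply becomes qs = 4(p + 4.5) + 57.
New equilibrium: buyers pay $5, suppliers receive $9.5, q = 95. (Wedge: pb − ps = −4.5.)
ΔPS is the trapezoid between Q = 95 and Q = 85 of height $2.5: ½ · (85 + 95) · 2.5 = $225.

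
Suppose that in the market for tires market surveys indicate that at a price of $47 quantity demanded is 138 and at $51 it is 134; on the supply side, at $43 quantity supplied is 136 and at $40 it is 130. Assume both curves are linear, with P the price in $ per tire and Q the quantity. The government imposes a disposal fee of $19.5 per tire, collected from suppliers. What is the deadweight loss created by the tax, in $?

Demand slope: (134 − 138)/(51 − 47) = -1, so Qd = 185 − P.
Supply slope: (130 − 136)/(40 − 43) = 2, so Qs = 2P + 50.
Before the tax: set 185 − P = 2P + 50 → P* = $45, Q* = 140.
With the tax collected from suppliers, supply shifts: Qs = 2(P − 19.5) + 50.
Solving gives Q = 127 with consumers paying $58 and suppliers receiving $38.5 (the $19.5 wedge).
Quantity falls by |ΔQ| = |140 − 127| = 13.
DWL = ½ · t · |ΔQ| = ½ · 19.5 · 13 = $126.75.

Deadweight loss = $126.75.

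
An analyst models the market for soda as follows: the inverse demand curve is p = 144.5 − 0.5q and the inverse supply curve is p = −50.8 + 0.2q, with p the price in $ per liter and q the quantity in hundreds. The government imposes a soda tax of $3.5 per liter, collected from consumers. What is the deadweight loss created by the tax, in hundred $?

Deadweight loss = $8.75 hundred.

Inverting to q(p) form: qd = 289 − 2p; qs = 5p + 254.
Before the tax: set 289 − 2p = 5p + 254 → p* = $5, q* = 279.
With the tax collected from consumers, demand (in seller-price terms) shifts: qd = 289 − 2(p + 3.5).
New equilibrium: consumers pay $7.5, suppliers receive $4, q = 274. (Wedge: pb − ps = 3.5.)
Quantity falls by |ΔQ| = |279 − 274| = 5.
DWL = ½ · t · |ΔQ| = ½ · 3.5 · 5 = $8.75.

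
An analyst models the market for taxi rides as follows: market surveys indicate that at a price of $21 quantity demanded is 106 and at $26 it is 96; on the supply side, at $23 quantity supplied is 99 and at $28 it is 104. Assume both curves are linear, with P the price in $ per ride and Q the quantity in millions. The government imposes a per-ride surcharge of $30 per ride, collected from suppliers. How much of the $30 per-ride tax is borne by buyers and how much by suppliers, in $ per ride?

Demand slope: (96 − 106)/(26 − 21) = -2, so Qd = 148 − 2P.
Supply slope: (104 − 99)/(28 − 23) = 1, so Qs = P + 76.
Before the tax: set 148 − 2P = P + 76 → P* = $24, Q* = 100.
With the tax collected from suppliers, supply shifts: Qs = (P − 30) + 76.
New equilibrium: buyers pay $34, suppliers receive $4, Q = 80. (Wedge: Pb − Ps = 30.)
Burden on buyers: $10; on suppliers: $20. (They sum to $30.)
The less price-elastic side of the market bears the larger share of a per-unit tax.

Buyers bear $10 per ride; suppliers bear $20 per ride.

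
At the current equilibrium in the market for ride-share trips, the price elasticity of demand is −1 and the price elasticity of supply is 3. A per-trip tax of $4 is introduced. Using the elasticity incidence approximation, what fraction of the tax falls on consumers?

Incidence ratio: consumers' share ≈ εs / (εs + |εd|) = 3 / (3 + 1) = 0.75.
Supply is the more elastic side, so consumers bear the larger share.

Consumers' share ≈ 0.75.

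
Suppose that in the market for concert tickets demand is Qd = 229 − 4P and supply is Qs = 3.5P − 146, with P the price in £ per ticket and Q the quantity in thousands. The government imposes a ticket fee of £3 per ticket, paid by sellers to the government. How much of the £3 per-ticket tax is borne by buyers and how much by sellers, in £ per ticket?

Without the tax, 229 − 4P = 3.5P − 146 gives 7.5P = 375, so P* = £50 and Q* = 29.
With the tax collected from sellers, supply shifts: Qs = 3.5(P − 3) − 146.
Solving gives Q = 23.4 with buyers paying £51.4 and sellers receiving £48.4 (the £3 wedge).
Burden on buyers: £1.4; on sellers: £1.6. (They sum to £3.)

Buyers bear £1.4 per ticket; sellers bear £1.6 per ticket.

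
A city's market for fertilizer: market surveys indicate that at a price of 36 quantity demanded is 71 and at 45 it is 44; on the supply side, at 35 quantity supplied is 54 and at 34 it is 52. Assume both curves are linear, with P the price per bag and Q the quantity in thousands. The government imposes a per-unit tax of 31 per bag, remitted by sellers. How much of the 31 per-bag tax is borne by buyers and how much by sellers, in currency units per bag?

Buyers bear 12.4 per bag; sellers bear 18.6 per bag.

Demand slope: (44 − 71)/(45 − 36) = -3, so Qd = 179 − 3P.
Supply slope: (52 − 54)/(34 − 35) = 2, so Qs = 2P − 16.
Without the tax, 179 − 3P = 2P − 16 gives 5P = 195, so P* = 39 and Q* = 62.
With the tax collected from sellers, supply shifts: Qs = 2(P − 31) − 16.
New equilibrium: buyers pay 51.4, sellers receive 20.4, Q = 24.8. (Wedge: Pb − Ps = 31.)
Burden on buyers: 12.4; on sellers: 18.6. (They sum to 31.)
The less price-elastic side of the market bears the larger share of a per-unit tax.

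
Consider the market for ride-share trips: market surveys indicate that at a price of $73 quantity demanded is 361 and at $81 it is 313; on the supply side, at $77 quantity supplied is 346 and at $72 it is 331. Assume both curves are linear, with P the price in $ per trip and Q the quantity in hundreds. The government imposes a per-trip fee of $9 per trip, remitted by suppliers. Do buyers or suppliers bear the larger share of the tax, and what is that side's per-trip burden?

Demand slope: (313 − 361)/(81 − 73) = -6, so Qd = 799 − 6P.
Supply slope: (331 − 346)/(72 − 77) = 3, so Qs = 3P + 115.
Before the tax: set 799 − 6P = 3P + 115 → P* = $76, Q* = 343.
With the tax collected from suppliers, supply shifts: Qs = 3(P − 9) + 115.
Solving gives Q = 325 with buyers paying $79 and suppliers receiving $70 (the $9 wedge).
Per-trip burden: buyers $3, suppliers $6.
Suppliers take the larger share because supply is less price-elastic here (demand slope 6 vs supply slope 3).

Suppliers bear the larger share: $6 per trip.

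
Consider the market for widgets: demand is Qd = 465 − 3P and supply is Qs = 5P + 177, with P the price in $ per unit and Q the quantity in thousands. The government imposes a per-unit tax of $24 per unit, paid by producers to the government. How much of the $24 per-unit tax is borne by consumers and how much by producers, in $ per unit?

Without the tax, 465 − 3P = 5P + 177 gives 8P = 288, so P* = $36 and Q* = 357.
With the tax collected from producers, supply shifts: Qs = 5(P − 24) + 177.
New equilibrium: consumers pay $51, producers receive $27, Q = 312. (Wedge: Pb − Ps = 24.)
Burden on consumers: $15; on producers: $9. (They sum to $24.)
The less price-elastic side of the market bears the larger share of a per-unit tax.

Consumers bear $15 per unit; producers bear $9 per unit.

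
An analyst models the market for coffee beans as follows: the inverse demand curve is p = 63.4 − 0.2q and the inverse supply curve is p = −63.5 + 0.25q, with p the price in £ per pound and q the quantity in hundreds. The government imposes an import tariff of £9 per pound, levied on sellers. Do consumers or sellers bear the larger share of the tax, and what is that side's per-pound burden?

Sellers bear the larger share: £5 per pound.

Rewrite in direct form: qd = 317 − 5p and qs = 4p + 254.
Before the tax: set 317 − 5p = 4p + 254 → p* = £7, q* = 282.
With the tax collected from sellers, supply shifts: qs = 4(p − 9) + 254.
Solving gives q = 262 with consumers paying £11 and sellers receiving £2 (the £9 wedge).
Per-pound burden: consumers £4, sellers £5.
Sellers take the larger share because supply is less price-elastic here (demand slope 5 vs supply slope 4).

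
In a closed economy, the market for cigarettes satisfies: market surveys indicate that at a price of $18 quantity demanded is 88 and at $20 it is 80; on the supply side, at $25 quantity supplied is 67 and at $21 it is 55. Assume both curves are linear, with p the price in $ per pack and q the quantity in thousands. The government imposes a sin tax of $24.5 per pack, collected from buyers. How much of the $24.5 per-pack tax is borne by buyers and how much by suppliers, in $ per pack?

Demand slope: (80 − 88)/(20 − 18) = -4, so qd = 160 − 4p.
Supply slope: (55 − 67)/(21 − 25) = 3, so qs = 3p − 8.
Without the tax, 160 − 4p = 3p − 8 gives 7p = 168, so p* = $24 and q* = 64.
With the tax collected from buyers, demand (in seller-price terms) shifts: qd = 160 − 4(p + 24.5).
New equilibrium: buyers pay $34.5, suppliers receive $10, q = 22. (Wedge: pb − ps = 24.5.)
Burden on buyers: $10.5; on suppliers: $14. (They sum to $24.5.)
The less price-elastic side of the market bears the larger share of a per-unit tax.

Buyers bear $10.5 per pack; suppliers bear $14 per pack.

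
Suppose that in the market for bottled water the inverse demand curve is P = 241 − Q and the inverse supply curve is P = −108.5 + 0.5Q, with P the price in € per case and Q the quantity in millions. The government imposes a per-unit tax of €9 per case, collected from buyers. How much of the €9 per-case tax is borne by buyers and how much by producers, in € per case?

Inverting to Q(P) form: Qd = 241 − P; Qs = 2P + 217.
Before the tax: set 241 − P = 2P + 217 → P* = €8, Q* = 233.
With the tax collected from buyers, demand (in seller-price terms) shifts: Qd = 241 − (P + 9).
Solving gives Q = 227 with buyers paying €14 and producers receiving €5 (the €9 wedge).
Burden on buyers: €6; on producers: €3. (They sum to €9.)

Buyers bear €6 per case; producers bear €3 per case.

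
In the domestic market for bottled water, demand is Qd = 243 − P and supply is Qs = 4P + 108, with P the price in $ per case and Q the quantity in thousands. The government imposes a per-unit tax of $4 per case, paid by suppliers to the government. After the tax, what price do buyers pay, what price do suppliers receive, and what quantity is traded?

Buyers pay $30.2; suppliers receive $26.2; quantity = 212.8.

Before the tax: set 243 − P = 4P + 108 → P* = $27, Q* = 216.
With the tax collected from suppliers, supply shifts: Qs = 4(P − 4) + 108.
Solving gives Q = 212.8 with buyers paying $30.2 and suppliers receiving $26.2 (the $4 wedge).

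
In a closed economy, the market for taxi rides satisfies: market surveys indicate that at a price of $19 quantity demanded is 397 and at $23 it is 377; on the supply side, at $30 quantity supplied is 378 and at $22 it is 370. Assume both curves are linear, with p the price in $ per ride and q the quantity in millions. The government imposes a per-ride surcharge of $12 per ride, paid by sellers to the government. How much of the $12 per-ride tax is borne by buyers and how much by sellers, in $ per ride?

Buyers bear $2 per ride; sellers bear $10 per ride.

Demand slope: (377 − 397)/(23 − 19) = -5, so qd = 492 − 5p.
Supply slope: (370 − 378)/(22 − 30) = 1, so qs = p + 348.
Before the tax: set 492 − 5p = p + 348 → p* = $24, q* = 372.
With the tax collected from sellers, supply shifts: qs = (p − 12) + 348.
New equilibrium: buyers pay $26, sellers receive $14, q = 362. (Wedge: pb − ps = 12.)
Burden on buyers: $2; on sellers: $10. (They sum to $12.)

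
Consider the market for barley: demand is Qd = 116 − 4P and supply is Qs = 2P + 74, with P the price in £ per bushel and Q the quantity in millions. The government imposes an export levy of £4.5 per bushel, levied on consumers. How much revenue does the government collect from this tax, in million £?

Without the tax, 116 − 4P = 2P + 74 gives 6P = 42, so P* = £7 and Q* = 88.
With the tax collected from consumers, demand (in seller-price terms) shifts: Qd = 116 − 4(P + 4.5).
Solving gives Q = 82 with consumers paying £8.5 and producers receiving £4 (the £4.5 wedge).
Revenue = t · Q = 4.5 · 82 = £369.

Tax revenue = £369 million.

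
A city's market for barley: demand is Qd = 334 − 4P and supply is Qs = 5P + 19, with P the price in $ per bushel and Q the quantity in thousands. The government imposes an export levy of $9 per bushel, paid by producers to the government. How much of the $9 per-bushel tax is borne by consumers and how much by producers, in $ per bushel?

Before the tax: set 334 − 4P = 5P + 19 → P* = $35, Q* = 194.
With the tax collected from producers, supply shifts: Qs = 5(P − 9) + 19.
Solving gives Q = 174 with consumers paying $40 and producers receiving $31 (the $9 wedge).
Burden on consumers: $5; on producers: $4. (They sum to $9.)
The less price-elastic side of the market bears the larger share of a per-unit tax.

Consumers bear $5 per bushel; producers bear $4 per bushel.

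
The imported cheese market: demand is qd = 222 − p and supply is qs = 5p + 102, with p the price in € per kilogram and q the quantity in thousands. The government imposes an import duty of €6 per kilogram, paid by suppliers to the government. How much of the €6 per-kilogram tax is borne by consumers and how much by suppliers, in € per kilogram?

Consumers bear €5 per kilogram; suppliers bear €1 per kilogram.

Without the tax, 222 − p = 5p + 102 gives 6p = 120, so p* = €20 and q* = 202.
With the tax collected from suppliers, supply shifts: qs = 5(p − 6) + 102.
New equilibrium: consumers pay €25, suppliers receive €19, q = 197. (Wedge: pb − ps = 6.)
Burden on consumers: €5; on suppliers: €1. (They sum to €6.)
The less price-elastic side of the market bears the larger share of a per-unit tax.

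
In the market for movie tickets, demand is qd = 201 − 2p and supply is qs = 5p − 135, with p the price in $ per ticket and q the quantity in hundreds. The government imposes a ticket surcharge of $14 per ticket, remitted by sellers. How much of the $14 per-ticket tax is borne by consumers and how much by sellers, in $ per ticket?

Consumers bear $10 per ticket; sellers bear $4 per ticket.

Without the tax, 201 − 2p = 5p − 135 gives 7p = 336, so p* = $48 and q* = 105.
With the tax collected from sellers, supply shifts: qs = 5(p − 14) − 135.
New equilibrium: consumers pay $58, sellers receive $44, q = 85. (Wedge: pb − ps = 14.)
Burden on consumers: $10; on sellers: $4. (They sum to $14.)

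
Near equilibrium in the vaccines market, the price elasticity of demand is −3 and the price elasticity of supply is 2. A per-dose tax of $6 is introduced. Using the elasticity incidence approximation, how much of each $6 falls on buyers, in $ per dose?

Incidence ratio: buyers' share ≈ εs / (εs + |εd|) = 2 / (2 + 3) = 0.4.
So buyers bear ≈ 0.4 × $6 = $2.4; sellers bear $3.6.

Buyers bear ≈ $2.4 per dose.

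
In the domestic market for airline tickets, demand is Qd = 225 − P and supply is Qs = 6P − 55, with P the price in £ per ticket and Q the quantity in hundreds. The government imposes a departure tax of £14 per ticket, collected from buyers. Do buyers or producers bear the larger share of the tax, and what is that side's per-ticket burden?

Buyers bear the larger share: £12 per ticket.

Before the tax: set 225 − P = 6P − 55 → P* = £40, Q* = 185.
With the tax collected from buyers, demand (in seller-price terms) shifts: Qd = 225 − (P + 14).
Solving gives Q = 173 with buyers paying £52 and producers receiving £38 (the £14 wedge).
Per-ticket burden: buyers £12, producers £2.
Buyers take the larger share because demand is less price-elastic here (demand slope 1 vs supply slope 6).
The less price-elastic side of the market bears the larger share of a per-unit tax.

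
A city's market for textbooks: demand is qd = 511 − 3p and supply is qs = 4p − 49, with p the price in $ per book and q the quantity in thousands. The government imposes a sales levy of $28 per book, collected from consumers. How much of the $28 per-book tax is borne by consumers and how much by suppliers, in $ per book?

Consumers bear $16 per book; suppliers bear $12 per book.

Before the tax: set 511 − 3p = 4p − 49 → p* = $80, q* = 271.
With the tax collected from consumers, demand (in seller-price terms) shifts: qd = 511 − 3(p + 28).
New equilibrium: consumers pay $96, suppliers receive $68, q = 223. (Wedge: pb − ps = 28.)
Burden on consumers: $16; on suppliers: $12. (They sum to $28.)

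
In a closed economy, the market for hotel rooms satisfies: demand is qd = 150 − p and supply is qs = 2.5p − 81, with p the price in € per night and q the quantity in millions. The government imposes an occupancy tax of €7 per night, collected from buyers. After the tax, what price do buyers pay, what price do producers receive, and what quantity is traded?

Buyers pay €71; producers receive €64; quantity = 79.

Without the tax, 150 − p = 2.5p − 81 gives 3.5p = 231, so p* = €66 and q* = 84.
With the tax collected from buyers, demand (in seller-price terms) shifts: qd = 150 − (p + 7).
Solving gives q = 79 with buyers paying €71 and producers receiving €64 (the €7 wedge).
The less price-elastic side of the market bears the larger share of a per-unit tax.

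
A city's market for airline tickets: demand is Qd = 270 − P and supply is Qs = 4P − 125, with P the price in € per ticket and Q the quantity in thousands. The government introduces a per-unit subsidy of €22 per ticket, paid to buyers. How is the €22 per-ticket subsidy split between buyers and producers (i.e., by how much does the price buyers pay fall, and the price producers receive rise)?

Without the subsidy, 270 − P = 4P − 125 gives 5P = 395, so P* = €79 and Q* = 191.
With a per-unit subsidy paid to buyers, each effectively pays P − 22, so demand becomes Qd = 270 − (P − 22).
New equilibrium: buyers pay €61.4, producers receive €83.4, Q = 208.6. (Wedge: Pb − Ps = −22.)
Gain to buyers: €17.6; to producers: €4.4. (They sum to €22.)

Buyers gain €17.6 per ticket; producers gain €4.4 per ticket.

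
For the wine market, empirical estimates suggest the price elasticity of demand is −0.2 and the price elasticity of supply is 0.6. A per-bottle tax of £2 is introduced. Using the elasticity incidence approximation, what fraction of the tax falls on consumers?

Incidence ratio: consumers' share ≈ εs / (εs + |εd|) = 0.6 / (0.6 + 0.2) = 0.75.
Supply is the more elastic side, so consumers bear the larger share.

Consumers' share ≈ 0.75.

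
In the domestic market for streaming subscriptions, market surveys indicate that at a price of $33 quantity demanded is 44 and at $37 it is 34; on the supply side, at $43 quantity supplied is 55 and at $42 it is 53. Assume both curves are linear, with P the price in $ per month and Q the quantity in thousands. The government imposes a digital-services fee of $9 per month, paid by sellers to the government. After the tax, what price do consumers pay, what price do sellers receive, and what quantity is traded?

Demand slope: (34 − 44)/(37 − 33) = -2.5, so Qd = 126.5 − 2.5P.
Supply slope: (53 − 55)/(42 − 43) = 2, so Qs = 2P − 31.
Before the tax: set 126.5 − 2.5P = 2P − 31 → P* = $35, Q* = 39.
With the tax collected from sellers, supply shifts: Qs = 2(P − 9) − 31.
Solving gives Q = 29 with consumers paying $39 and sellers receiving $30 (the $9 wedge).
The less price-elastic side of the market bears the larger share of a per-unit tax.

Consumers pay $39; sellers receive $30; quantity = 29.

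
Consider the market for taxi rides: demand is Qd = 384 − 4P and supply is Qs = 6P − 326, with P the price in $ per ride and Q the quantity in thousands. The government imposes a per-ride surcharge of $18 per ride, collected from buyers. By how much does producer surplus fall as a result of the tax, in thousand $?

Before the tax: set 384 − 4P = 6P − 326 → P* = $71, Q* = 100.
With the tax collected from buyers, demand (in seller-price terms) shifts: Qd = 384 − 4(P + 18).
Solving gives Q = 56.8 with buyers paying $81.8 and sellers receiving $63.8 (the $18 wedge).
ΔPS is the trapezoid between Q = 56.8 and Q = 100 of height $7.2: ½ · (100 + 56.8) · 7.2 = $564.48.

Producer surplus falls by $564.48 thousand.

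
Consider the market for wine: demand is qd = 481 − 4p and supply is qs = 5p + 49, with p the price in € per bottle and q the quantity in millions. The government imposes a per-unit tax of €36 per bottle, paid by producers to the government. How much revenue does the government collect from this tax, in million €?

Without the tax, 481 − 4p = 5p + 49 gives 9p = 432, so p* = €48 and q* = 289.
With the tax collected from producers, supply shifts: qs = 5(p − 36) + 49.
New equilibrium: consumers pay €68, producers receive €32, q = 209. (Wedge: pb − ps = 36.)
Revenue = t · Q = 36 · 209 = €7524.

Tax revenue = €7524 million.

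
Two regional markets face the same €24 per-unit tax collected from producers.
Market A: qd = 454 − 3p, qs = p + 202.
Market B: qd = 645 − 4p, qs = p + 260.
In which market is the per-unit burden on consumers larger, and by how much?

Market A, by €1.2.

Market A: pre-tax p* = €63, q* = 265; post-tax q = 247; per-unit burden on consumers = €6.
Market B: pre-tax p* = €77, q* = 337; post-tax q = 317.8; per-unit burden on consumers = €4.8.
Difference: €6 vs €4.8 → market A is larger by €1.2.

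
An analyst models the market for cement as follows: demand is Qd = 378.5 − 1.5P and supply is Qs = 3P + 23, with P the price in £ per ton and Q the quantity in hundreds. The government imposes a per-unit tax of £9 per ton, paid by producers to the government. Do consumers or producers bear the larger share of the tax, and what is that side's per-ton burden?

Without the tax, 378.5 − 1.5P = 3P + 23 gives 4.5P = 355.5, so P* = £79 and Q* = 260.
With the tax collected from producers, supply shifts: Qs = 3(P − 9) + 23.
New equilibrium: consumers pay £85, producers receive £76, Q = 251. (Wedge: Pb − Ps = 9.)
Per-ton burden: consumers £6, producers £3.
Consumers take the larger share because demand is less price-elastic here (demand slope 1.5 vs supply slope 3).
The less price-elastic side of the market bears the larger share of a per-unit tax.

Consumers bear the larger share: £6 per ton.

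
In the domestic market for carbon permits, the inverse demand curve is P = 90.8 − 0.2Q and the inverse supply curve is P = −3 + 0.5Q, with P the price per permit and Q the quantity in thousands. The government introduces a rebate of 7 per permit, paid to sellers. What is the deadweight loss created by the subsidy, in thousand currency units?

Rewrite in direct form: Qd = 454 − 5P and Qs = 2P + 6.
Before the subsidy: set 454 − 5P = 2P + 6 → P* = 64, Q* = 134.
With a per-unit subsidy paid to sellers, each receives P + 7 per unit sold, so supply becomes Qs = 2(P + 7) + 6.
Solving gives Q = 144 with consumers paying 62 and sellers receiving 69 (the 7 wedge).
Quantity rises by |ΔQ| = |134 − 144| = 10.
DWL = ½ · t · |ΔQ| = ½ · 7 · 10 = 35.

Deadweight loss = 35 thousand.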